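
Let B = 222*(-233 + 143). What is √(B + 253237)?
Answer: √233257 ≈ 482.97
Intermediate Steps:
B = -19980 (B = 222*(-90) = -19980)
√(B + 253237) = √(-19980 + 253237) = √233257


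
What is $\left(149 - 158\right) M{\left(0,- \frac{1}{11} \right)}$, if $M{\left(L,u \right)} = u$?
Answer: $\frac{9}{11} \approx 0.81818$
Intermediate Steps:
$\left(149 - 158\right) M{\left(0,- \frac{1}{11} \right)} = \left(149 - 158\right) \left(- \frac{1}{11}\right) = - 9 \left(\left(-1\right) \frac{1}{11}\right) = \left(-9\right) \left(- \frac{1}{11}\right) = \frac{9}{11}$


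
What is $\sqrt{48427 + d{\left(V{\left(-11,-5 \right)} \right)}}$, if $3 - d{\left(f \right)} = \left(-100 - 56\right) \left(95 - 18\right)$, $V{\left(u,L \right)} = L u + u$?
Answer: $\sqrt{60442} \approx 245.85$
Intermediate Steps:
$V{\left(u,L \right)} = u + L u$
$d{\left(f \right)} = 12015$ ($d{\left(f \right)} = 3 - \left(-100 - 56\right) \left(95 - 18\right) = 3 - \left(-156\right) 77 = 3 - -12012 = 3 + 12012 = 12015$)
$\sqrt{48427 + d{\left(V{\left(-11,-5 \right)} \right)}} = \sqrt{48427 + 12015} = \sqrt{60442}$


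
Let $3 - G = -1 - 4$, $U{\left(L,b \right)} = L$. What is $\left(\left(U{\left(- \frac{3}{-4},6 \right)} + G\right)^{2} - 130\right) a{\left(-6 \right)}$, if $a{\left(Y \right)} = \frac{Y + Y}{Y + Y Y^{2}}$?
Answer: $- \frac{855}{296} \approx -2.8885$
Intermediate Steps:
$a{\left(Y \right)} = \frac{2 Y}{Y + Y^{3}}$
$G = 8$ ($G = 3 - \left(-1 - 4\right) = 3 - -5 = 3 + 5 = 8$)
$\left(\left(U{\left(- \frac{3}{-4},6 \right)} + G\right)^{2} - 130\right) a{\left(-6 \right)} = \left(\left(- \frac{3}{-4} + 8\right)^{2} - 130\right) \frac{2}{1 + \left(-6\right)^{2}} = \left(\left(\left(-3\right) \left(- \frac{1}{4}\right) + 8\right)^{2} - 130\right) \frac{2}{1 + 36} = \left(\left(\frac{3}{4} + 8\right)^{2} - 130\right) \frac{2}{37} = \left(\left(\frac{35}{4}\right)^{2} - 130\right) 2 \cdot \frac{1}{37} = \left(\frac{1225}{16} - 130\right) \frac{2}{37} = \left(- \frac{855}{16}\right) \frac{2}{37} = - \frac{855}{296}$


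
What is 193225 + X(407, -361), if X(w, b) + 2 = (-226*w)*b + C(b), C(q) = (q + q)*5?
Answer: 33395115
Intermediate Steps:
C(q) = 10*q (C(q) = (2*q)*5 = 10*q)
X(w, b) = -2 + 10*b - 226*b*w (X(w, b) = -2 + ((-226*w)*b + 10*b) = -2 + (-226*b*w + 10*b) = -2 + (10*b - 226*b*w) = -2 + 10*b - 226*b*w)
193225 + X(407, -361) = 193225 + (-2 + 10*(-361) - 226*(-361)*407) = 193225 + (-2 - 3610 + 33205502) = 193225 + 33201890 = 33395115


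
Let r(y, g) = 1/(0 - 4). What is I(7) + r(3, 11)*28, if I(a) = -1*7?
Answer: -14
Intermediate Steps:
I(a) = -7
r(y, g) = -1/4 (r(y, g) = 1/(-4) = -1/4)
I(7) + r(3, 11)*28 = -7 - 1/4*28 = -7 - 7 = -14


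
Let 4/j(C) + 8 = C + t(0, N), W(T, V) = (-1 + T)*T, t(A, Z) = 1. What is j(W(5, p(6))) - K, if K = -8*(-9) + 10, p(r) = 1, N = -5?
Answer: -1062/13 ≈ -81.692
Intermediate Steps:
W(T, V) = T*(-1 + T)
j(C) = 4/(-7 + C) (j(C) = 4/(-8 + (C + 1)) = 4/(-8 + (1 + C)) = 4/(-7 + C))
K = 82 (K = 72 + 10 = 82)
j(W(5, p(6))) - K = 4/(-7 + 5*(-1 + 5)) - 1*82 = 4/(-7 + 5*4) - 82 = 4/(-7 + 20) - 82 = 4/13 - 82 = -1062/13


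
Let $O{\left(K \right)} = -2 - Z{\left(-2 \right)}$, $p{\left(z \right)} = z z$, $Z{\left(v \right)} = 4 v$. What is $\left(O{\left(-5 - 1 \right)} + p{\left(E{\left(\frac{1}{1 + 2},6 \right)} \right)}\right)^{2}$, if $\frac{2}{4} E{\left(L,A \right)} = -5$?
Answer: $11236$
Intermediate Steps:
$E{\left(L,A \right)} = -10$ ($E{\left(L,A \right)} = 2 \left(-5\right) = -10$)
$p{\left(z \right)} = z^{2}$
$O{\left(K \right)} = 6$ ($O{\left(K \right)} = -2 - 4 \left(-2\right) = -2 - -8 = -2 + 8 = 6$)
$\left(O{\left(-5 - 1 \right)} + p{\left(E{\left(\frac{1}{1 + 2},6 \right)} \right)}\right)^{2} = \left(6 + \left(-10\right)^{2}\right)^{2} = \left(6 + 100\right)^{2} = 106^{2} = 11236$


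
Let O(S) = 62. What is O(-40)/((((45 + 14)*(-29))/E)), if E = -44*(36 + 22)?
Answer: 5456/59 ≈ 92.475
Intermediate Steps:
E = -2552 (E = -44*58 = -2552)
O(-40)/((((45 + 14)*(-29))/E)) = 62/((((45 + 14)*(-29))/(-2552))) = 62/(((59*(-29))*(-1/2552))) = 62/((-1711*(-1/2552))) = 62/(59/88) = 62*(88/59) = 5456/59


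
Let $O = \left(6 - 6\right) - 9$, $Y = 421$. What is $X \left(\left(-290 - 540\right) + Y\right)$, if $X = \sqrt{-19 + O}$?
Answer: $- 818 i \sqrt{7} \approx - 2164.2 i$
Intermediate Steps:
$O = -9$ ($O = 0 - 9 = -9$)
$X = 2 i \sqrt{7}$ ($X = \sqrt{-19 - 9} = \sqrt{-28} = 2 i \sqrt{7} \approx 5.2915 i$)
$X \left(\left(-290 - 540\right) + Y\right) = 2 i \sqrt{7} \left(\left(-290 - 540\right) + 421\right) = 2 i \sqrt{7} \left(-830 + 421\right) = 2 i \sqrt{7} \left(-409\right) = - 818 i \sqrt{7}$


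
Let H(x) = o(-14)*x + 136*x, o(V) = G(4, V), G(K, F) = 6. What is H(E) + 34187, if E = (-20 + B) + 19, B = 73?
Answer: 44411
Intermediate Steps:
o(V) = 6
E = 72 (E = (-20 + 73) + 19 = 53 + 19 = 72)
H(x) = 142*x (H(x) = 6*x + 136*x = 142*x)
H(E) + 34187 = 142*72 + 34187 = 10224 + 34187 = 44411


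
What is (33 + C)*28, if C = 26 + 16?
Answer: 2100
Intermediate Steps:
C = 42
(33 + C)*28 = (33 + 42)*28 = 75*28 = 2100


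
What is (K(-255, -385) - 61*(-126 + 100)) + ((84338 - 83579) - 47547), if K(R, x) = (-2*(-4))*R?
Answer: -47242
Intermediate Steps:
K(R, x) = 8*R
(K(-255, -385) - 61*(-126 + 100)) + ((84338 - 83579) - 47547) = (8*(-255) - 61*(-126 + 100)) + ((84338 - 83579) - 47547) = (-2040 - 61*(-26)) + (759 - 47547) = (-2040 + 1586) - 46788 = -454 - 46788 = -47242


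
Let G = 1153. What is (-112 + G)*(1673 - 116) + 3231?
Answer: 1624068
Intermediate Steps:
(-112 + G)*(1673 - 116) + 3231 = (-112 + 1153)*(1673 - 116) + 3231 = 1041*1557 + 3231 = 1620837 + 3231 = 1624068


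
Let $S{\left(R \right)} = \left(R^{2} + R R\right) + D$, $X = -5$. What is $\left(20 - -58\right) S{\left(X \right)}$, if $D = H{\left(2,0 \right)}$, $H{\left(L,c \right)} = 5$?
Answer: $4290$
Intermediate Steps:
$D = 5$
$S{\left(R \right)} = 5 + 2 R^{2}$ ($S{\left(R \right)} = \left(R^{2} + R R\right) + 5 = \left(R^{2} + R^{2}\right) + 5 = 2 R^{2} + 5 = 5 + 2 R^{2}$)
$\left(20 - -58\right) S{\left(X \right)} = \left(20 - -58\right) \left(5 + 2 \left(-5\right)^{2}\right) = \left(20 + 58\right) \left(5 + 2 \cdot 25\right) = 78 \left(5 + 50\right) = 78 \cdot 55 = 4290$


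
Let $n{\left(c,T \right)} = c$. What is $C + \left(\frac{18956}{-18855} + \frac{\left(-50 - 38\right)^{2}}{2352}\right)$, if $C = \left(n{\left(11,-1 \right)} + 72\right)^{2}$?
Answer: $\frac{6366825751}{923895} \approx 6891.3$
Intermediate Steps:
$C = 6889$ ($C = \left(11 + 72\right)^{2} = 83^{2} = 6889$)
$C + \left(\frac{18956}{-18855} + \frac{\left(-50 - 38\right)^{2}}{2352}\right) = 6889 + \left(\frac{18956}{-18855} + \frac{\left(-50 - 38\right)^{2}}{2352}\right) = 6889 + \left(18956 \left(- \frac{1}{18855}\right) + \left(-88\right)^{2} \cdot \frac{1}{2352}\right) = 6889 + \left(- \frac{18956}{18855} + 7744 \cdot \frac{1}{2352}\right) = 6889 + \left(- \frac{18956}{18855} + \frac{484}{147}\right) = 6889 + \frac{2113096}{923895} = \frac{6366825751}{923895}$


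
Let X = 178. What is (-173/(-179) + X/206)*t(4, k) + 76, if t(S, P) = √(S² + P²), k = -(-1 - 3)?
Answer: 76 + 135000*√2/18437 ≈ 86.355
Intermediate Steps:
k = 4 (k = -1*(-4) = 4)
t(S, P) = √(P² + S²)
(-173/(-179) + X/206)*t(4, k) + 76 = (-173/(-179) + 178/206)*√(4² + 4²) + 76 = (-173*(-1/179) + 178*(1/206))*√(16 + 16) + 76 = (173/179 + 89/103)*√32 + 76 = 33750*(4*√2)/18437 + 76 = 135000*√2/18437 + 76 = 76 + 135000*√2/18437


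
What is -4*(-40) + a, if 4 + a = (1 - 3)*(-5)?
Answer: 166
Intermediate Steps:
a = 6 (a = -4 + (1 - 3)*(-5) = -4 - 2*(-5) = -4 + 10 = 6)
-4*(-40) + a = -4*(-40) + 6 = 160 + 6 = 166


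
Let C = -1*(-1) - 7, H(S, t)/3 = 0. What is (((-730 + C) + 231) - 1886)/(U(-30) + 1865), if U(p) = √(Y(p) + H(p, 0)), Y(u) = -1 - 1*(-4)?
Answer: -4459215/3478222 + 2391*√3/3478222 ≈ -1.2808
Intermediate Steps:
H(S, t) = 0 (H(S, t) = 3*0 = 0)
Y(u) = 3 (Y(u) = -1 + 4 = 3)
U(p) = √3 (U(p) = √(3 + 0) = √3)
C = -6 (C = 1 - 7 = -6)
(((-730 + C) + 231) - 1886)/(U(-30) + 1865) = (((-730 - 6) + 231) - 1886)/(√3 + 1865) = ((-736 + 231) - 1886)/(1865 + √3) = (-505 - 1886)/(1865 + √3) = -2391/(1865 + √3)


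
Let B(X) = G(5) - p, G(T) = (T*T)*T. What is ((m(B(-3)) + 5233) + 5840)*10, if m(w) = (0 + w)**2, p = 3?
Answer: 259570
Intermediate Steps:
G(T) = T**3 (G(T) = T**2*T = T**3)
B(X) = 122 (B(X) = 5**3 - 1*3 = 125 - 3 = 122)
m(w) = w**2
((m(B(-3)) + 5233) + 5840)*10 = ((122**2 + 5233) + 5840)*10 = ((14884 + 5233) + 5840)*10 = (20117 + 5840)*10 = 25957*10 = 259570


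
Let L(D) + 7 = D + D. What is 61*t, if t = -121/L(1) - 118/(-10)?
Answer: 2196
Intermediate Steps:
L(D) = -7 + 2*D (L(D) = -7 + (D + D) = -7 + 2*D)
t = 36 (t = -121/(-7 + 2*1) - 118/(-10) = -121/(-7 + 2) - 118*(-⅒) = -121/(-5) + 59/5 = -121*(-⅕) + 59/5 = 121/5 + 59/5 = 36)
61*t = 61*36 = 2196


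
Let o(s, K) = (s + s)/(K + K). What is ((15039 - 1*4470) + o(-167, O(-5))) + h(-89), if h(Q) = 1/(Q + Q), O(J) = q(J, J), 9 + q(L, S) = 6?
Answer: 5673569/534 ≈ 10625.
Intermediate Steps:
q(L, S) = -3 (q(L, S) = -9 + 6 = -3)
O(J) = -3
o(s, K) = s/K (o(s, K) = (2*s)/((2*K)) = (2*s)*(1/(2*K)) = s/K)
h(Q) = 1/(2*Q)
((15039 - 1*4470) + o(-167, O(-5))) + h(-89) = ((15039 - 1*4470) - 167/(-3)) + (½)/(-89) = ((15039 - 4470) - 167*(-⅓)) + (½)*(-1/89) = (10569 + 167/3) - 1/178 = 31874/3 - 1/178 = 5673569/534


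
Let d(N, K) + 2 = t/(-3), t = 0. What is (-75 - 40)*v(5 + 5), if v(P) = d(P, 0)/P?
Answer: 23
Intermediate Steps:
d(N, K) = -2 (d(N, K) = -2 + 0/(-3) = -2 + 0*(-⅓) = -2 + 0 = -2)
v(P) = -2/P
(-75 - 40)*v(5 + 5) = (-75 - 40)*(-2/(5 + 5)) = -(-230)/10 = -115*(-⅕) = 23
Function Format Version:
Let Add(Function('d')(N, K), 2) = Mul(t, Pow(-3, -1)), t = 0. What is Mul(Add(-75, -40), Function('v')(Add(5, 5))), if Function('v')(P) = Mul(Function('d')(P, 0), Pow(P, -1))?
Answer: 23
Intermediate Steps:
Function('d')(N, K) = -2 (Function('d')(N, K) = Add(-2, Mul(0, Pow(-3, -1))) = Add(-2, Mul(0, Rational(-1, 3))) = Add(-2, 0) = -2)
Function('v')(P) = Mul(-2, Pow(P, -1))
Mul(Add(-75, -40), Function('v')(Add(5, 5))) = Mul(Add(-75, -40), Mul(-2, Pow(Add(5, 5), -1))) = Mul(-115, Mul(-2, Pow(10, -1))) = Mul(-115, Mul(-2, Rational(1, 10))) = Mul(-115, Rational(-1, 5)) = 23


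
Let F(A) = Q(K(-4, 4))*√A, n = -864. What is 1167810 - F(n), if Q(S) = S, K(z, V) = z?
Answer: 1167810 + 48*I*√6 ≈ 1.1678e+6 + 117.58*I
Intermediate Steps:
F(A) = -4*√A
1167810 - F(n) = 1167810 - (-4)*√(-864) = 1167810 - (-4)*12*I*√6 = 1167810 - (-48)*I*√6 = 1167810 + 48*I*√6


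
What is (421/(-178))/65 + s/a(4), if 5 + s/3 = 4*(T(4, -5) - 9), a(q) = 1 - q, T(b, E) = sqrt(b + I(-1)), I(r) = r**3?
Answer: 473949/11570 - 4*sqrt(3) ≈ 34.035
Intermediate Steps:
T(b, E) = sqrt(-1 + b) (T(b, E) = sqrt(b + (-1)**3) = sqrt(b - 1) = sqrt(-1 + b))
s = -123 + 12*sqrt(3) (s = -15 + 3*(4*(sqrt(-1 + 4) - 9)) = -15 + 3*(4*(sqrt(3) - 9)) = -15 + 3*(4*(-9 + sqrt(3))) = -15 + 3*(-36 + 4*sqrt(3)) = -15 + (-108 + 12*sqrt(3)) = -123 + 12*sqrt(3) ≈ -102.22)
(421/(-178))/65 + s/a(4) = (421/(-178))/65 + (-123 + 12*sqrt(3))/(1 - 1*4) = (421*(-1/178))*(1/65) + (-123 + 12*sqrt(3))/(1 - 4) = -421/178*1/65 + (-123 + 12*sqrt(3))/(-3) = -421/11570 + (-123 + 12*sqrt(3))*(-1/3) = -421/11570 + (41 - 4*sqrt(3)) = 473949/11570 - 4*sqrt(3)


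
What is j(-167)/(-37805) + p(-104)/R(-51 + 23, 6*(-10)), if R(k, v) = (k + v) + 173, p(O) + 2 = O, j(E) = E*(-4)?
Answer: -812822/642685 ≈ -1.2647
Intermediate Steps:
j(E) = -4*E
p(O) = -2 + O
R(k, v) = 173 + k + v
j(-167)/(-37805) + p(-104)/R(-51 + 23, 6*(-10)) = -4*(-167)/(-37805) + (-2 - 104)/(173 + (-51 + 23) + 6*(-10)) = 668*(-1/37805) - 106/(173 - 28 - 60) = -668/37805 - 106/85 = -812822/642685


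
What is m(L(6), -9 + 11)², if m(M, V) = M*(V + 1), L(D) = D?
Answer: 324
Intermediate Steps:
m(M, V) = M*(1 + V)
m(L(6), -9 + 11)² = (6*(1 + (-9 + 11)))² = (6*(1 + 2))² = (6*3)² = 18² = 324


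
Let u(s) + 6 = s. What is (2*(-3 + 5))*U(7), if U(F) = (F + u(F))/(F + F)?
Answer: 16/7 ≈ 2.2857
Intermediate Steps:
u(s) = -6 + s
U(F) = (-6 + 2*F)/(2*F) (U(F) = (F + (-6 + F))/(F + F) = (-6 + 2*F)/((2*F)) = (-6 + 2*F)*(1/(2*F)) = (-6 + 2*F)/(2*F))
(2*(-3 + 5))*U(7) = (2*(-3 + 5))*((-3 + 7)/7) = (2*2)*((⅐)*4) = 4*(4/7) = 16/7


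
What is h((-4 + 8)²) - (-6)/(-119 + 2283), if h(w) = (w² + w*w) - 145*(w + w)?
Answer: -4466493/1082 ≈ -4128.0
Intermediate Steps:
h(w) = -290*w + 2*w² (h(w) = (w² + w²) - 290*w = 2*w² - 290*w = -290*w + 2*w²)
h((-4 + 8)²) - (-6)/(-119 + 2283) = 2*(-4 + 8)²*(-145 + (-4 + 8)²) - (-6)/(-119 + 2283) = 2*4²*(-145 + 4²) - (-6)/2164 = 2*16*(-145 + 16) - (-6)/2164 = 2*16*(-129) - 1*(-3/1082) = -4128 + 3/1082 = -4466493/1082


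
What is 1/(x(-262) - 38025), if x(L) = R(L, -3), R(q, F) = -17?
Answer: -1/38042 ≈ -2.6287e-5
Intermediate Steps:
x(L) = -17
1/(x(-262) - 38025) = 1/(-17 - 38025) = 1/(-38042) = -1/38042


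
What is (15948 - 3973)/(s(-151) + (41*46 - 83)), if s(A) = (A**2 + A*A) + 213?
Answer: 11975/47618 ≈ 0.25148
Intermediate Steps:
s(A) = 213 + 2*A**2 (s(A) = (A**2 + A**2) + 213 = 2*A**2 + 213 = 213 + 2*A**2)
(15948 - 3973)/(s(-151) + (41*46 - 83)) = (15948 - 3973)/((213 + 2*(-151)**2) + (41*46 - 83)) = 11975/((213 + 2*22801) + (1886 - 83)) = 11975/((213 + 45602) + 1803) = 11975/(45815 + 1803) = 11975/47618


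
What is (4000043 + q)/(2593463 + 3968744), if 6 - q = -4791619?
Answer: 8791668/6562207 ≈ 1.3397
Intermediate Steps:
q = 4791625 (q = 6 - 1*(-4791619) = 6 + 4791619 = 4791625)
(4000043 + q)/(2593463 + 3968744) = (4000043 + 4791625)/(2593463 + 3968744) = 8791668/6562207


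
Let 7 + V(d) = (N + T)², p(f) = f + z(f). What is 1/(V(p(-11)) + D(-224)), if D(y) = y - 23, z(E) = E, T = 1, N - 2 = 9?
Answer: -1/110 ≈ -0.0090909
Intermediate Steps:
N = 11 (N = 2 + 9 = 11)
p(f) = 2*f (p(f) = f + f = 2*f)
D(y) = -23 + y
V(d) = 137 (V(d) = -7 + (11 + 1)² = -7 + 12² = -7 + 144 = 137)
1/(V(p(-11)) + D(-224)) = 1/(137 + (-23 - 224)) = 1/(137 - 247) = 1/(-110) = -1/110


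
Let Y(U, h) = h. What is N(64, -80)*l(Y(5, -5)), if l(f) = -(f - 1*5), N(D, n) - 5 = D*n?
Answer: -51150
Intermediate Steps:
N(D, n) = 5 + D*n
l(f) = 5 - f (l(f) = -(f - 5) = -(-5 + f) = 5 - f)
N(64, -80)*l(Y(5, -5)) = (5 + 64*(-80))*(5 - 1*(-5)) = (5 - 5120)*(5 + 5) = -5115*10 = -51150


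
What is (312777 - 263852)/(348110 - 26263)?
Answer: 48925/321847 ≈ 0.15201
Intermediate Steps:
(312777 - 263852)/(348110 - 26263) = 48925/321847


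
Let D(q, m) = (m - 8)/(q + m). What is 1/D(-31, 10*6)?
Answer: 29/52 ≈ 0.55769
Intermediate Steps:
D(q, m) = (-8 + m)/(m + q)
1/D(-31, 10*6) = 1/((-8 + 10*6)/(10*6 - 31)) = 1/((-8 + 60)/(60 - 31)) = 1/(52/29) = 29/52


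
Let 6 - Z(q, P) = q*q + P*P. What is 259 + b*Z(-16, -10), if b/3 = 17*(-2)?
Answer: 35959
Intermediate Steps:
Z(q, P) = 6 - P² - q² (Z(q, P) = 6 - (q*q + P*P) = 6 - (q² + P²) = 6 - (P² + q²) = 6 + (-P² - q²) = 6 - P² - q²)
b = -102 (b = 3*(17*(-2)) = 3*(-34) = -102)
259 + b*Z(-16, -10) = 259 - 102*(6 - 1*(-10)² - 1*(-16)²) = 259 - 102*(6 - 1*100 - 1*256) = 259 - 102*(6 - 100 - 256) = 259 - 102*(-350) = 259 + 35700 = 35959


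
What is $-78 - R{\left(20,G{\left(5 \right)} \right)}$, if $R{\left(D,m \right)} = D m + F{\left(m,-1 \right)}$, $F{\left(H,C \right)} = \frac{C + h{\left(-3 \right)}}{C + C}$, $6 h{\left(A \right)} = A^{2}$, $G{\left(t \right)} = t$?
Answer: $- \frac{711}{4} \approx -177.75$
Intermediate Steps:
$h{\left(A \right)} = \frac{A^{2}}{6}$
$F{\left(H,C \right)} = \frac{\frac{3}{2} + C}{2 C}$ ($F{\left(H,C \right)} = \frac{C + \frac{\left(-3\right)^{2}}{6}}{C + C} = \frac{C + \frac{1}{6} \cdot 9}{2 C} = \left(C + \frac{3}{2}\right) \frac{1}{2 C} = \left(\frac{3}{2} + C\right) \frac{1}{2 C} = \frac{\frac{3}{2} + C}{2 C}$)
$R{\left(D,m \right)} = - \frac{1}{4} + D m$ ($R{\left(D,m \right)} = D m + \frac{3 + 2 \left(-1\right)}{4 \left(-1\right)} = D m + \frac{1}{4} \left(-1\right) \left(3 - 2\right) = D m + \frac{1}{4} \left(-1\right) 1 = D m - \frac{1}{4} = - \frac{1}{4} + D m$)
$-78 - R{\left(20,G{\left(5 \right)} \right)} = -78 - \left(- \frac{1}{4} + 20 \cdot 5\right) = -78 - \left(- \frac{1}{4} + 100\right) = -78 - \frac{399}{4} = - \frac{711}{4}$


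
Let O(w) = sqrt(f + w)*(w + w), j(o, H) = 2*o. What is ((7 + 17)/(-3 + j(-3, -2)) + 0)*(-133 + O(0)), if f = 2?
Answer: 1064/3 ≈ 354.67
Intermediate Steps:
O(w) = 2*w*sqrt(2 + w) (O(w) = sqrt(2 + w)*(w + w) = sqrt(2 + w)*(2*w) = 2*w*sqrt(2 + w))
((7 + 17)/(-3 + j(-3, -2)) + 0)*(-133 + O(0)) = ((7 + 17)/(-3 + 2*(-3)) + 0)*(-133 + 2*0*sqrt(2 + 0)) = (24/(-3 - 6) + 0)*(-133 + 2*0*sqrt(2)) = (24/(-9) + 0)*(-133 + 0) = (24*(-1/9) + 0)*(-133) = (-8/3 + 0)*(-133) = -8/3*(-133) = 1064/3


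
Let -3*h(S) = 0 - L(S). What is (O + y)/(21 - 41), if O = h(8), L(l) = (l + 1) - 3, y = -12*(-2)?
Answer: -13/10 ≈ -1.3000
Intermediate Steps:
y = 24
L(l) = -2 + l (L(l) = (1 + l) - 3 = -2 + l)
h(S) = -2/3 + S/3 (h(S) = -(0 - (-2 + S))/3 = -(0 + (2 - S))/3 = -(2 - S)/3 = -2/3 + S/3)
O = 2 (O = -2/3 + (1/3)*8 = -2/3 + 8/3 = 2)
(O + y)/(21 - 41) = (2 + 24)/(21 - 41) = 26/(-20) = -1/20*26 = -13/10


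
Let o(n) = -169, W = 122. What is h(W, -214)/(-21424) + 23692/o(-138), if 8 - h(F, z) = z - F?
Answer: -4881111/34814 ≈ -140.21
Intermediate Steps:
h(F, z) = 8 + F - z (h(F, z) = 8 - (z - F) = 8 + (F - z) = 8 + F - z)
h(W, -214)/(-21424) + 23692/o(-138) = (8 + 122 - 1*(-214))/(-21424) + 23692/(-169) = (8 + 122 + 214)*(-1/21424) + 23692*(-1/169) = 344*(-1/21424) - 23692/169 = -43/2678 - 23692/169 = -4881111/34814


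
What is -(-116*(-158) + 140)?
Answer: -18468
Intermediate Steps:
-(-116*(-158) + 140) = -(18328 + 140) = -1*18468 = -18468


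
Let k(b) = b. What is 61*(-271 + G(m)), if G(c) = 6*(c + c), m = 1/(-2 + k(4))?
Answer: -16165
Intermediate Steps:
m = ½ (m = 1/(-2 + 4) = 1/2 = ½ ≈ 0.50000)
G(c) = 12*c (G(c) = 6*(2*c) = 12*c)
61*(-271 + G(m)) = 61*(-271 + 12*(½)) = 61*(-271 + 6) = 61*(-265) = -16165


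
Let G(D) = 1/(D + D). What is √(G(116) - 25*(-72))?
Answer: √24220858/116 ≈ 42.426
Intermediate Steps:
G(D) = 1/(2*D)
√(G(116) - 25*(-72)) = √((½)/116 - 25*(-72)) = √((½)*(1/116) + 1800) = √(1/232 + 1800) = √(417601/232) = √24220858/116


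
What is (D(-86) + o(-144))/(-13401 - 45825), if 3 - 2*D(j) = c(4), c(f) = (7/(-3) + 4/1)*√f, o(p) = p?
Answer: 865/355356 ≈ 0.0024342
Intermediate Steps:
c(f) = 5*√f/3 (c(f) = (7*(-⅓) + 4*1)*√f = (-7/3 + 4)*√f = 5*√f/3)
D(j) = -⅙ (D(j) = 3/2 - 5*√4/6 = 3/2 - 5*2/6 = 3/2 - ½*10/3 = 3/2 - 5/3 = -⅙)
(D(-86) + o(-144))/(-13401 - 45825) = (-⅙ - 144)/(-13401 - 45825) = -865/6/(-59226) = -865/6*(-1/59226) = 865/355356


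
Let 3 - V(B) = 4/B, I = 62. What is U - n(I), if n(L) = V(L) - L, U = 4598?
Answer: 144369/31 ≈ 4657.1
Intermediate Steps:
V(B) = 3 - 4/B
n(L) = 3 - L - 4/L (n(L) = (3 - 4/L) - L = 3 - L - 4/L)
U - n(I) = 4598 - (3 - 1*62 - 4/62) = 4598 - (3 - 62 - 4*1/62) = 4598 - (3 - 62 - 2/31) = 4598 - 1*(-1831/31) = 4598 + 1831/31 = 144369/31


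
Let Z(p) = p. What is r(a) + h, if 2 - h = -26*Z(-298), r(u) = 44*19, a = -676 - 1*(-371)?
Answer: -6910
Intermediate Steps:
a = -305 (a = -676 + 371 = -305)
r(u) = 836
h = -7746 (h = 2 - (-1)*26*(-298) = 2 - (-1)*(-7748) = 2 - 1*7748 = 2 - 7748 = -7746)
r(a) + h = 836 - 7746 = -6910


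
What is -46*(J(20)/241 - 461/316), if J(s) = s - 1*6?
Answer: 2453571/38078 ≈ 64.435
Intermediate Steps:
J(s) = -6 + s (J(s) = s - 6 = -6 + s)
-46*(J(20)/241 - 461/316) = -46*((-6 + 20)/241 - 461/316) = -46*(14*(1/241) - 461*1/316) = -46*(14/241 - 461/316) = -46*(-106677/76156) = 2453571/38078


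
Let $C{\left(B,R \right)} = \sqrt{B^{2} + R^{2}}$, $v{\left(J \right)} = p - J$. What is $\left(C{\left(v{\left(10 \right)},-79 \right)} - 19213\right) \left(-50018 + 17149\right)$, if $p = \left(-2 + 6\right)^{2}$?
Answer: $631512097 - 32869 \sqrt{6277} \approx 6.2891 \cdot 10^{8}$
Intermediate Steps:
$p = 16$ ($p = 4^{2} = 16$)
$v{\left(J \right)} = 16 - J$
$\left(C{\left(v{\left(10 \right)},-79 \right)} - 19213\right) \left(-50018 + 17149\right) = \left(\sqrt{\left(16 - 10\right)^{2} + \left(-79\right)^{2}} - 19213\right) \left(-50018 + 17149\right) = \left(\sqrt{\left(16 - 10\right)^{2} + 6241} - 19213\right) \left(-32869\right) = \left(\sqrt{6^{2} + 6241} - 19213\right) \left(-32869\right) = \left(\sqrt{36 + 6241} - 19213\right) \left(-32869\right) = \left(\sqrt{6277} - 19213\right) \left(-32869\right) = \left(-19213 + \sqrt{6277}\right) \left(-32869\right) = 631512097 - 32869 \sqrt{6277}$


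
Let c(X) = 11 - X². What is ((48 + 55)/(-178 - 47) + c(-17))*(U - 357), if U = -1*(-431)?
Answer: -4636322/225 ≈ -20606.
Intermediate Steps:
U = 431
((48 + 55)/(-178 - 47) + c(-17))*(U - 357) = ((48 + 55)/(-178 - 47) + (11 - 1*(-17)²))*(431 - 357) = (103/(-225) + (11 - 1*289))*74 = (103*(-1/225) + (11 - 289))*74 = (-103/225 - 278)*74 = -62653/225*74 = -4636322/225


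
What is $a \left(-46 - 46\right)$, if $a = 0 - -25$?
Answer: $-2300$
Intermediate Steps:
$a = 25$ ($a = 0 + 25 = 25$)
$a \left(-46 - 46\right) = 25 \left(-46 - 46\right) = 25 \left(-92\right) = -2300$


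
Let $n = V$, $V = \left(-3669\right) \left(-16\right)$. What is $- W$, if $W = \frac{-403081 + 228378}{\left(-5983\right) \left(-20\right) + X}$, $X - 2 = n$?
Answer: $\frac{174703}{178366} \approx 0.97946$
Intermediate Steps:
$V = 58704$
$n = 58704$
$X = 58706$ ($X = 2 + 58704 = 58706$)
$W = - \frac{174703}{178366}$ ($W = \frac{-403081 + 228378}{\left(-5983\right) \left(-20\right) + 58706} = - \frac{174703}{119660 + 58706} = - \frac{174703}{178366} \approx -0.97946$)
$- W = \left(-1\right) \left(- \frac{174703}{178366}\right) = \frac{174703}{178366}$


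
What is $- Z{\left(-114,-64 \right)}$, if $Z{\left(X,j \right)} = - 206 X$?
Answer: $-23484$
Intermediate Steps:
$- Z{\left(-114,-64 \right)} = - \left(-206\right) \left(-114\right) = \left(-1\right) 23484 = -23484$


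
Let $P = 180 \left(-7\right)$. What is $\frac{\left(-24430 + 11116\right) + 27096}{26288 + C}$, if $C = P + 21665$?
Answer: $\frac{13782}{46693} \approx 0.29516$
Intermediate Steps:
$P = -1260$
$C = 20405$ ($C = -1260 + 21665 = 20405$)
$\frac{\left(-24430 + 11116\right) + 27096}{26288 + C} = \frac{\left(-24430 + 11116\right) + 27096}{26288 + 20405} = \frac{-13314 + 27096}{46693} = 13782 \cdot \frac{1}{46693} = \frac{13782}{46693}$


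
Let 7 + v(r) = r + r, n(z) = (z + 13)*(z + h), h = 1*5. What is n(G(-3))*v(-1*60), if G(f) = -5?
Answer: 0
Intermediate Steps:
h = 5
n(z) = (5 + z)*(13 + z) (n(z) = (z + 13)*(z + 5) = (13 + z)*(5 + z) = (5 + z)*(13 + z))
v(r) = -7 + 2*r (v(r) = -7 + (r + r) = -7 + 2*r)
n(G(-3))*v(-1*60) = (65 + (-5)**2 + 18*(-5))*(-7 + 2*(-1*60)) = (65 + 25 - 90)*(-7 + 2*(-60)) = 0*(-7 - 120) = 0*(-127) = 0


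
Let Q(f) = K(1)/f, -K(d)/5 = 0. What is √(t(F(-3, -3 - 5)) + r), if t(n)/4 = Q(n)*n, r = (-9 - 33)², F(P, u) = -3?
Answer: 42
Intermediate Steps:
K(d) = 0 (K(d) = -5*0 = 0)
Q(f) = 0 (Q(f) = 0/f = 0)
r = 1764 (r = (-42)² = 1764)
t(n) = 0 (t(n) = 4*(0*n) = 4*0 = 0)
√(t(F(-3, -3 - 5)) + r) = √(0 + 1764) = √1764 = 42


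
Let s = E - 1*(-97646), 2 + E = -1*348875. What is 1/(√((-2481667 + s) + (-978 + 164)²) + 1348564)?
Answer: 674282/909313466199 - I*√2070302/1818626932398 ≈ 7.4153e-7 - 7.9118e-10*I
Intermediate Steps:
E = -348877 (E = -2 - 1*348875 = -2 - 348875 = -348877)
s = -251231 (s = -348877 - 1*(-97646) = -348877 + 97646 = -251231)
1/(√((-2481667 + s) + (-978 + 164)²) + 1348564) = 1/(√((-2481667 - 251231) + (-978 + 164)²) + 1348564) = 1/(√(-2732898 + (-814)²) + 1348564) = 1/(√(-2732898 + 662596) + 1348564) = 1/(√(-2070302) + 1348564) = 1/(I*√2070302 + 1348564) = 1/(1348564 + I*√2070302)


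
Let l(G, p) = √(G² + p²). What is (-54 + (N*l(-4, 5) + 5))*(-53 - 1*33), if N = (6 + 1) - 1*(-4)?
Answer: 4214 - 946*√41 ≈ -1843.4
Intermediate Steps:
N = 11 (N = 7 + 4 = 11)
(-54 + (N*l(-4, 5) + 5))*(-53 - 1*33) = (-54 + (11*√((-4)² + 5²) + 5))*(-53 - 1*33) = (-54 + (11*√(16 + 25) + 5))*(-53 - 33) = (-54 + (11*√41 + 5))*(-86) = (-54 + (5 + 11*√41))*(-86) = (-49 + 11*√41)*(-86) = 4214 - 946*√41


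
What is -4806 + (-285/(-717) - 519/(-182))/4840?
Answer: -1011808576589/210530320 ≈ -4806.0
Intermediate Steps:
-4806 + (-285/(-717) - 519/(-182))/4840 = -4806 + (-285*(-1/717) - 519*(-1/182))*(1/4840) = -4806 + (95/239 + 519/182)*(1/4840) = -4806 + (141331/43498)*(1/4840) = -4806 + 141331/210530320 = -1011808576589/210530320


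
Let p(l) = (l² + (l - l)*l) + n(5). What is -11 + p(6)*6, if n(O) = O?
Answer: 235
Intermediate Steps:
p(l) = 5 + l² (p(l) = (l² + (l - l)*l) + 5 = (l² + 0*l) + 5 = (l² + 0) + 5 = l² + 5 = 5 + l²)
-11 + p(6)*6 = -11 + (5 + 6²)*6 = -11 + (5 + 36)*6 = -11 + 41*6 = -11 + 246 = 235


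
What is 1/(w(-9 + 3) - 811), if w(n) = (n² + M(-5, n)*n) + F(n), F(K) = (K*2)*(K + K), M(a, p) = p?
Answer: -1/595 ≈ -0.0016807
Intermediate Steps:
F(K) = 4*K² (F(K) = (2*K)*(2*K) = 4*K²)
w(n) = 6*n² (w(n) = (n² + n*n) + 4*n² = (n² + n²) + 4*n² = 2*n² + 4*n² = 6*n²)
1/(w(-9 + 3) - 811) = 1/(6*(-9 + 3)² - 811) = 1/(6*(-6)² - 811) = 1/(6*36 - 811) = 1/(216 - 811) = 1/(-595) = -1/595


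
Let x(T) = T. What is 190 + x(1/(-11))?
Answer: 2089/11 ≈ 189.91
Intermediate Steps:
190 + x(1/(-11)) = 190 + 1/(-11) = 190 - 1/11 = 2089/11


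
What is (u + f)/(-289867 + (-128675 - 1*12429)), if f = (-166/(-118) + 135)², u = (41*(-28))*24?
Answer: 31138208/1500210051 ≈ 0.020756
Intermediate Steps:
u = -27552 (u = -1148*24 = -27552)
f = 64770304/3481 (f = (-166*(-1/118) + 135)² = (83/59 + 135)² = (8048/59)² = 64770304/3481 ≈ 18607.)
(u + f)/(-289867 + (-128675 - 1*12429)) = (-27552 + 64770304/3481)/(-289867 + (-128675 - 1*12429)) = -31138208/(3481*(-289867 + (-128675 - 12429))) = -31138208/(3481*(-289867 - 141104)) = -31138208/3481/(-430971) = -31138208/3481*(-1/430971) = 31138208/1500210051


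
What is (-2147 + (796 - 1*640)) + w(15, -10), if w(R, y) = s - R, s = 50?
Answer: -1956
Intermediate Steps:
w(R, y) = 50 - R
(-2147 + (796 - 1*640)) + w(15, -10) = (-2147 + (796 - 1*640)) + (50 - 1*15) = (-2147 + (796 - 640)) + (50 - 15) = (-2147 + 156) + 35 = -1991 + 35 = -1956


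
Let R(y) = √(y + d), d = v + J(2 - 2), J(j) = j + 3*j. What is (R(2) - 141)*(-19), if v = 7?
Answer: 2622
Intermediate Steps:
J(j) = 4*j
d = 7 (d = 7 + 4*(2 - 2) = 7 + 4*0 = 7 + 0 = 7)
R(y) = √(7 + y) (R(y) = √(y + 7) = √(7 + y))
(R(2) - 141)*(-19) = (√(7 + 2) - 141)*(-19) = (√9 - 141)*(-19) = (3 - 141)*(-19) = -138*(-19) = 2622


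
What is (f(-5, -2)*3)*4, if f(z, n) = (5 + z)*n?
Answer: 0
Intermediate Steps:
f(z, n) = n*(5 + z)
(f(-5, -2)*3)*4 = (-2*(5 - 5)*3)*4 = (-2*0*3)*4 = (0*3)*4 = 0*4 = 0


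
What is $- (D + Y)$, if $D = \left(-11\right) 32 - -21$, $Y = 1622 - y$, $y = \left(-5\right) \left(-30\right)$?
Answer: $-1141$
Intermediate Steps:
$y = 150$
$Y = 1472$ ($Y = 1622 - 150 = 1472$)
$D = -331$ ($D = -352 + 21 = -331$)
$- (D + Y) = - (-331 + 1472) = \left(-1\right) 1141 = -1141$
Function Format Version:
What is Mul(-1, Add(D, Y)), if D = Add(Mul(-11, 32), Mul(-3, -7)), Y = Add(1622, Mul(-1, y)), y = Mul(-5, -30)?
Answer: -1141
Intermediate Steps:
y = 150
Y = 1472 (Y = Add(1622, Mul(-1, 150)) = Add(1622, -150) = 1472)
D = -331 (D = Add(-352, 21) = -331)
Mul(-1, Add(D, Y)) = Mul(-1, Add(-331, 1472)) = Mul(-1, 1141) = -1141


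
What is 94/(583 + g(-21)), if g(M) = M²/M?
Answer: 47/281 ≈ 0.16726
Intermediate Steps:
g(M) = M
94/(583 + g(-21)) = 94/(583 - 21) = 94/562 = 94*(1/562) = 47/281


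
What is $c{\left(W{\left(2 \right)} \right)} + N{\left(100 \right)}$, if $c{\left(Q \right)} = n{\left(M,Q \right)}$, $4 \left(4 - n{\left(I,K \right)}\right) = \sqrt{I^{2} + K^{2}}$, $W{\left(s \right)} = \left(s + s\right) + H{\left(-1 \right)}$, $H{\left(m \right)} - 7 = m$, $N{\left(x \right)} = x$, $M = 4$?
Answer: $104 - \frac{\sqrt{29}}{2} \approx 101.31$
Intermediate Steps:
$H{\left(m \right)} = 7 + m$
$W{\left(s \right)} = 6 + 2 s$ ($W{\left(s \right)} = \left(s + s\right) + \left(7 - 1\right) = 2 s + 6 = 6 + 2 s$)
$n{\left(I,K \right)} = 4 - \frac{\sqrt{I^{2} + K^{2}}}{4}$
$c{\left(Q \right)} = 4 - \frac{\sqrt{16 + Q^{2}}}{4}$ ($c{\left(Q \right)} = 4 - \frac{\sqrt{4^{2} + Q^{2}}}{4} = 4 - \frac{\sqrt{16 + Q^{2}}}{4}$)
$c{\left(W{\left(2 \right)} \right)} + N{\left(100 \right)} = \left(4 - \frac{\sqrt{16 + \left(6 + 2 \cdot 2\right)^{2}}}{4}\right) + 100 = \left(4 - \frac{\sqrt{16 + \left(6 + 4\right)^{2}}}{4}\right) + 100 = \left(4 - \frac{\sqrt{16 + 10^{2}}}{4}\right) + 100 = \left(4 - \frac{\sqrt{16 + 100}}{4}\right) + 100 = \left(4 - \frac{\sqrt{116}}{4}\right) + 100 = \left(4 - \frac{2 \sqrt{29}}{4}\right) + 100 = \left(4 - \frac{\sqrt{29}}{2}\right) + 100 = 104 - \frac{\sqrt{29}}{2}$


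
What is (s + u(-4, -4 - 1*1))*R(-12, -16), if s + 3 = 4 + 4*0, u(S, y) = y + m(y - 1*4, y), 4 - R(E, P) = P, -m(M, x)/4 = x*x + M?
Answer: -1360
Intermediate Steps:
m(M, x) = -4*M - 4*x**2 (m(M, x) = -4*(x*x + M) = -4*(x**2 + M) = -4*(M + x**2) = -4*M - 4*x**2)
R(E, P) = 4 - P
u(S, y) = 16 - 4*y**2 - 3*y (u(S, y) = y + (-4*(y - 1*4) - 4*y**2) = y + (-4*(y - 4) - 4*y**2) = y + (-4*(-4 + y) - 4*y**2) = y + ((16 - 4*y) - 4*y**2) = y + (16 - 4*y - 4*y**2) = 16 - 4*y**2 - 3*y)
s = 1 (s = -3 + (4 + 4*0) = -3 + (4 + 0) = -3 + 4 = 1)
(s + u(-4, -4 - 1*1))*R(-12, -16) = (1 + (16 - 4*(-4 - 1*1)**2 - 3*(-4 - 1*1)))*(4 - 1*(-16)) = (1 + (16 - 4*(-4 - 1)**2 - 3*(-4 - 1)))*(4 + 16) = (1 + (16 - 4*(-5)**2 - 3*(-5)))*20 = (1 + (16 - 4*25 + 15))*20 = (1 + (16 - 100 + 15))*20 = (1 - 69)*20 = -68*20 = -1360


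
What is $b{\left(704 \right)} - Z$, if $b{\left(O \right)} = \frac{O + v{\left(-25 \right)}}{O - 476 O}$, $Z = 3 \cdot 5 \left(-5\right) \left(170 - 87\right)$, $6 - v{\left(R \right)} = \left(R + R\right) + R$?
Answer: $\frac{416327843}{66880} \approx 6225.0$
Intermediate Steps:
$v{\left(R \right)} = 6 - 3 R$ ($v{\left(R \right)} = 6 - \left(\left(R + R\right) + R\right) = 6 - \left(2 R + R\right) = 6 - 3 R$)
$Z = -6225$ ($Z = 15 \left(-5\right) 83 = \left(-75\right) 83 = -6225$)
$b{\left(O \right)} = - \frac{81 + O}{475 O}$ ($b{\left(O \right)} = \frac{O + \left(6 - -75\right)}{O - 476 O} = \frac{O + \left(6 + 75\right)}{\left(-475\right) O} = \left(O + 81\right) \left(- \frac{1}{475 O}\right) = \left(81 + O\right) \left(- \frac{1}{475 O}\right) = - \frac{81 + O}{475 O}$)
$b{\left(704 \right)} - Z = \frac{-81 - 704}{475 \cdot 704} - -6225 = \frac{1}{475} \cdot \frac{1}{704} \left(-81 - 704\right) + 6225 = \frac{1}{475} \cdot \frac{1}{704} \left(-785\right) + 6225 = - \frac{157}{66880} + 6225 = \frac{416327843}{66880}$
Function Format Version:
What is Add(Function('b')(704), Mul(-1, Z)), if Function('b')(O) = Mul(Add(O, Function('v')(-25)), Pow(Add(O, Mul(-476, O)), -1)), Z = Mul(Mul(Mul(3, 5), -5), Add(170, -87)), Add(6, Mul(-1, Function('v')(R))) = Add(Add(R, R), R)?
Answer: Rational(416327843, 66880) ≈ 6225.0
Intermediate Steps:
Function('v')(R) = Add(6, Mul(-3, R)) (Function('v')(R) = Add(6, Mul(-1, Add(Add(R, R), R))) = Add(6, Mul(-1, Add(Mul(2, R), R))) = Add(6, Mul(-1, Mul(3, R))) = Add(6, Mul(-3, R)))
Z = -6225 (Z = Mul(Mul(15, -5), 83) = Mul(-75, 83) = -6225)
Function('b')(O) = Mul(Rational(-1, 475), Pow(O, -1), Add(81, O)) (Function('b')(O) = Mul(Add(O, Add(6, Mul(-3, -25))), Pow(Add(O, Mul(-476, O)), -1)) = Mul(Add(O, Add(6, 75)), Pow(Mul(-475, O), -1)) = Mul(Add(O, 81), Mul(Rational(-1, 475), Pow(O, -1))) = Mul(Add(81, O), Mul(Rational(-1, 475), Pow(O, -1))) = Mul(Rational(-1, 475), Pow(O, -1), Add(81, O)))
Add(Function('b')(704), Mul(-1, Z)) = Add(Mul(Rational(1, 475), Pow(704, -1), Add(-81, Mul(-1, 704))), Mul(-1, -6225)) = Add(Mul(Rational(1, 475), Rational(1, 704), Add(-81, -704)), 6225) = Add(Mul(Rational(1, 475), Rational(1, 704), -785), 6225) = Add(Rational(-157, 66880), 6225) = Rational(416327843, 66880)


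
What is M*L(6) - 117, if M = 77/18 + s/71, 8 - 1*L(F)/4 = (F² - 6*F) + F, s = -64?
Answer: -57503/639 ≈ -89.989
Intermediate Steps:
L(F) = 32 - 4*F² + 20*F (L(F) = 32 - 4*((F² - 6*F) + F) = 32 - 4*(F² - 5*F) = 32 + (-4*F² + 20*F) = 32 - 4*F² + 20*F)
M = 4315/1278 (M = 77/18 - 64/71 = 4315/1278 ≈ 3.3764)
M*L(6) - 117 = 4315*(32 - 4*6² + 20*6)/1278 - 117 = 4315*(32 - 4*36 + 120)/1278 - 117 = 4315*(32 - 144 + 120)/1278 - 117 = (4315/1278)*8 - 117 = 17260/639 - 117 = -57503/639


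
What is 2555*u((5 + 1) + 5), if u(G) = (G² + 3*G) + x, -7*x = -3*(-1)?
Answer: 392375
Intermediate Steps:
x = -3/7 (x = -(-3)*(-1)/7 = -⅐*3 = -3/7 ≈ -0.42857)
u(G) = -3/7 + G² + 3*G (u(G) = (G² + 3*G) - 3/7 = -3/7 + G² + 3*G)
2555*u((5 + 1) + 5) = 2555*(-3/7 + ((5 + 1) + 5)² + 3*((5 + 1) + 5)) = 2555*(-3/7 + (6 + 5)² + 3*(6 + 5)) = 2555*(-3/7 + 11² + 3*11) = 2555*(-3/7 + 121 + 33) = 2555*(1075/7) = 392375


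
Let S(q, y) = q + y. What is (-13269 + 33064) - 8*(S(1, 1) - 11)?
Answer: 19867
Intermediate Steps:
(-13269 + 33064) - 8*(S(1, 1) - 11) = (-13269 + 33064) - 8*((1 + 1) - 11) = 19795 - 8*(2 - 11) = 19795 - 8*(-9) = 19795 + 72 = 19867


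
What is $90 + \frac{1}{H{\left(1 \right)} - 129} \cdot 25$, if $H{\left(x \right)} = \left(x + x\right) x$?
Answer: $\frac{11405}{127} \approx 89.803$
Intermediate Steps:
$H{\left(x \right)} = 2 x^{2}$ ($H{\left(x \right)} = 2 x x = 2 x^{2}$)
$90 + \frac{1}{H{\left(1 \right)} - 129} \cdot 25 = 90 + \frac{1}{2 \cdot 1^{2} - 129} \cdot 25 = 90 + \frac{1}{2 \cdot 1 - 129} \cdot 25 = 90 + \frac{1}{2 - 129} \cdot 25 = 90 + \frac{1}{-127} \cdot 25 = 90 - \frac{25}{127} = \frac{11405}{127}$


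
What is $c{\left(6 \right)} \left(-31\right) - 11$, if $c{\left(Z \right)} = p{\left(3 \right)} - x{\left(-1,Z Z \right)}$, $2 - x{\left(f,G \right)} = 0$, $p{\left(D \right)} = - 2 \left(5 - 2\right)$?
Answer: $237$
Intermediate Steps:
$p{\left(D \right)} = -6$ ($p{\left(D \right)} = \left(-2\right) 3 = -6$)
$x{\left(f,G \right)} = 2$ ($x{\left(f,G \right)} = 2 - 0 = 2 + 0 = 2$)
$c{\left(Z \right)} = -8$ ($c{\left(Z \right)} = -6 - 2 = -8$)
$c{\left(6 \right)} \left(-31\right) - 11 = \left(-8\right) \left(-31\right) - 11 = 248 - 11 = 237$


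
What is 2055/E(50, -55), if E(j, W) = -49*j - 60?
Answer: -411/502 ≈ -0.81872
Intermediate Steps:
E(j, W) = -60 - 49*j
2055/E(50, -55) = 2055/(-60 - 49*50) = 2055/(-60 - 2450) = 2055/(-2510) = 2055*(-1/2510) = -411/502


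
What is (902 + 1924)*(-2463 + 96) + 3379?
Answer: -6685763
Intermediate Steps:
(902 + 1924)*(-2463 + 96) + 3379 = 2826*(-2367) + 3379 = -6689142 + 3379 = -6685763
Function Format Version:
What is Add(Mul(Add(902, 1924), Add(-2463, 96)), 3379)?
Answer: -6685763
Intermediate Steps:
Add(Mul(Add(902, 1924), Add(-2463, 96)), 3379) = Add(Mul(2826, -2367), 3379) = Add(-6689142, 3379) = -6685763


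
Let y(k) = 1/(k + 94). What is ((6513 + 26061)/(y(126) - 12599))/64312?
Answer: -14685/365284121 ≈ -4.0202e-5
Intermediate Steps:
y(k) = 1/(94 + k)
((6513 + 26061)/(y(126) - 12599))/64312 = ((6513 + 26061)/(1/(94 + 126) - 12599))/64312 = (32574/(1/220 - 12599))*(1/64312) = (32574/(-2771779/220))*(1/64312) = (32574*(-220/2771779))*(1/64312) = -117480/45439*1/64312 = -14685/365284121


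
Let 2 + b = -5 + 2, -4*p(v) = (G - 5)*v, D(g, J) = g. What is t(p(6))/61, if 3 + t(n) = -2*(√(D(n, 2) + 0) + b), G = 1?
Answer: 7/61 - 2*√6/61 ≈ 0.034443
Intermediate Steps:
p(v) = v (p(v) = -(1 - 5)*v/4 = -(-1)*v = v)
b = -5 (b = -2 + (-5 + 2) = -2 - 3 = -5)
t(n) = 7 - 2*√n (t(n) = -3 - 2*(√(n + 0) - 5) = -3 - 2*(√n - 5) = -3 - 2*(-5 + √n) = -3 + (10 - 2*√n) = 7 - 2*√n)
t(p(6))/61 = (7 - 2*√6)/61 = (7 - 2*√6)*(1/61) = 7/61 - 2*√6/61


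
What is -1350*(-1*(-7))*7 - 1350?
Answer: -67500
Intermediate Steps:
-1350*(-1*(-7))*7 - 1350 = -9450*7 - 1350 = -1350*49 - 1350 = -66150 - 1350 = -67500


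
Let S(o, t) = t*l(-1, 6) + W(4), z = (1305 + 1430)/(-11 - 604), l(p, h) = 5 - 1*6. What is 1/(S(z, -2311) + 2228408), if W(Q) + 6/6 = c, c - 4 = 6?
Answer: 1/2230728 ≈ 4.4828e-7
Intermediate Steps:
c = 10 (c = 4 + 6 = 10)
W(Q) = 9 (W(Q) = -1 + 10 = 9)
l(p, h) = -1 (l(p, h) = 5 - 6 = -1)
z = -547/123 (z = 2735/(-615) = 2735*(-1/615) = -547/123 ≈ -4.4472)
S(o, t) = 9 - t (S(o, t) = t*(-1) + 9 = -t + 9 = 9 - t)
1/(S(z, -2311) + 2228408) = 1/((9 - 1*(-2311)) + 2228408) = 1/((9 + 2311) + 2228408) = 1/(2320 + 2228408) = 1/2230728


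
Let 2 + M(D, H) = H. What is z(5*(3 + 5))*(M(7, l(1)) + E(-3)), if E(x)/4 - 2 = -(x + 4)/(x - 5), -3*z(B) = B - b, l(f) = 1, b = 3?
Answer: -185/2 ≈ -92.500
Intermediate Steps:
M(D, H) = -2 + H
z(B) = 1 - B/3 (z(B) = -(B - 1*3)/3 = -(B - 3)/3 = -(-3 + B)/3 = 1 - B/3)
E(x) = 8 - 4*(4 + x)/(-5 + x) (E(x) = 8 + 4*(-(x + 4)/(x - 5)) = 8 + 4*(-(4 + x)/(-5 + x)) = 8 - 4*(4 + x)/(-5 + x))
z(5*(3 + 5))*(M(7, l(1)) + E(-3)) = (1 - 5*(3 + 5)/3)*((-2 + 1) + 4*(-14 - 3)/(-5 - 3)) = (1 - 5*8/3)*(-1 + 4*(-17)/(-8)) = (1 - ⅓*40)*(-1 + 4*(-⅛)*(-17)) = (1 - 40/3)*(-1 + 17/2) = -37/3*15/2 = -185/2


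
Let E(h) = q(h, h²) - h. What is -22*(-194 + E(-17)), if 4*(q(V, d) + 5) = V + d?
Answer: 2508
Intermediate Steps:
q(V, d) = -5 + V/4 + d/4 (q(V, d) = -5 + (V + d)/4 = -5 + (V/4 + d/4) = -5 + V/4 + d/4)
E(h) = -5 - 3*h/4 + h²/4 (E(h) = (-5 + h/4 + h²/4) - h = -5 - 3*h/4 + h²/4)
-22*(-194 + E(-17)) = -22*(-194 + (-5 - ¾*(-17) + (¼)*(-17)²)) = -22*(-194 + (-5 + 51/4 + (¼)*289)) = -22*(-194 + (-5 + 51/4 + 289/4)) = -22*(-194 + 80) = -22*(-114) = 2508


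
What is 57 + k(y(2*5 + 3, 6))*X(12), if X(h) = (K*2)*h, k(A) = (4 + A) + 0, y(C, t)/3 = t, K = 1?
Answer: 585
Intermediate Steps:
y(C, t) = 3*t
k(A) = 4 + A
X(h) = 2*h (X(h) = (1*2)*h = 2*h)
57 + k(y(2*5 + 3, 6))*X(12) = 57 + (4 + 3*6)*(2*12) = 57 + (4 + 18)*24 = 57 + 22*24 = 57 + 528 = 585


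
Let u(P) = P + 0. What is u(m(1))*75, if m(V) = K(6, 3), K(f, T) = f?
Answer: 450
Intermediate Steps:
m(V) = 6
u(P) = P
u(m(1))*75 = 6*75 = 450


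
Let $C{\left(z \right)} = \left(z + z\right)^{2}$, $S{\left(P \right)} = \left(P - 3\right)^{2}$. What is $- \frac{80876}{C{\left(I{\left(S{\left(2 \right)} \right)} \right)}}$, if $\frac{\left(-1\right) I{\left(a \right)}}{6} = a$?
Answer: $- \frac{20219}{36} \approx -561.64$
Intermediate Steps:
$S{\left(P \right)} = \left(-3 + P\right)^{2}$
$I{\left(a \right)} = - 6 a$
$C{\left(z \right)} = 4 z^{2}$ ($C{\left(z \right)} = \left(2 z\right)^{2} = 4 z^{2}$)
$- \frac{80876}{C{\left(I{\left(S{\left(2 \right)} \right)} \right)}} = - \frac{80876}{4 \left(- 6 \left(-3 + 2\right)^{2}\right)^{2}} = - \frac{80876}{4 \left(- 6 \left(-1\right)^{2}\right)^{2}} = - \frac{80876}{4 \left(\left(-6\right) 1\right)^{2}} = - \frac{80876}{4 \left(-6\right)^{2}} = - \frac{80876}{4 \cdot 36} = - \frac{80876}{144} = \left(-80876\right) \frac{1}{144} = - \frac{20219}{36}$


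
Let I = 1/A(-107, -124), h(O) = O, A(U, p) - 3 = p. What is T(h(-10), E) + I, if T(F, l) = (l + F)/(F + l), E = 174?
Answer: 120/121 ≈ 0.99174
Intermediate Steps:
A(U, p) = 3 + p
T(F, l) = 1 (T(F, l) = (F + l)/(F + l) = 1)
I = -1/121 (I = 1/(3 - 124) = 1/(-121) = -1/121 ≈ -0.0082645)
T(h(-10), E) + I = 1 - 1/121 = 120/121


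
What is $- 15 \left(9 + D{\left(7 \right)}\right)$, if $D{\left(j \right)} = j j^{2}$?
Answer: $-5280$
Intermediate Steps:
$D{\left(j \right)} = j^{3}$
$- 15 \left(9 + D{\left(7 \right)}\right) = - 15 \left(9 + 7^{3}\right) = - 15 \left(9 + 343\right) = \left(-15\right) 352 = -5280$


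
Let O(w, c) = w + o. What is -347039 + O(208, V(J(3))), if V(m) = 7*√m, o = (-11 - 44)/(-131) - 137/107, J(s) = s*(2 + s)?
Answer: -4861542189/14017 ≈ -3.4683e+5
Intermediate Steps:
o = -12062/14017 (o = -55*(-1/131) - 137*1/107 = 55/131 - 137/107 = -12062/14017 ≈ -0.86053)
O(w, c) = -12062/14017 + w (O(w, c) = w - 12062/14017 = -12062/14017 + w)
-347039 + O(208, V(J(3))) = -347039 + (-12062/14017 + 208) = -347039 + 2903474/14017 = -4861542189/14017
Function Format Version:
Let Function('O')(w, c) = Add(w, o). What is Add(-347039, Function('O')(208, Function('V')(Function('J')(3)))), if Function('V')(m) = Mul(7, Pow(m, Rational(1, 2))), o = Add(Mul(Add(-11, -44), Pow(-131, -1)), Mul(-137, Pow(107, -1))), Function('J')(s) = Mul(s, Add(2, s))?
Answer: Rational(-4861542189, 14017) ≈ -3.4683e+5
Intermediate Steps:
o = Rational(-12062, 14017) (o = Add(Mul(-55, Rational(-1, 131)), Mul(-137, Rational(1, 107))) = Add(Rational(55, 131), Rational(-137, 107)) = Rational(-12062, 14017) ≈ -0.86053)
Function('O')(w, c) = Add(Rational(-12062, 14017), w) (Function('O')(w, c) = Add(w, Rational(-12062, 14017)) = Add(Rational(-12062, 14017), w))
Add(-347039, Function('O')(208, Function('V')(Function('J')(3)))) = Add(-347039, Add(Rational(-12062, 14017), 208)) = Add(-347039, Rational(2903474, 14017)) = Rational(-4861542189, 14017)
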